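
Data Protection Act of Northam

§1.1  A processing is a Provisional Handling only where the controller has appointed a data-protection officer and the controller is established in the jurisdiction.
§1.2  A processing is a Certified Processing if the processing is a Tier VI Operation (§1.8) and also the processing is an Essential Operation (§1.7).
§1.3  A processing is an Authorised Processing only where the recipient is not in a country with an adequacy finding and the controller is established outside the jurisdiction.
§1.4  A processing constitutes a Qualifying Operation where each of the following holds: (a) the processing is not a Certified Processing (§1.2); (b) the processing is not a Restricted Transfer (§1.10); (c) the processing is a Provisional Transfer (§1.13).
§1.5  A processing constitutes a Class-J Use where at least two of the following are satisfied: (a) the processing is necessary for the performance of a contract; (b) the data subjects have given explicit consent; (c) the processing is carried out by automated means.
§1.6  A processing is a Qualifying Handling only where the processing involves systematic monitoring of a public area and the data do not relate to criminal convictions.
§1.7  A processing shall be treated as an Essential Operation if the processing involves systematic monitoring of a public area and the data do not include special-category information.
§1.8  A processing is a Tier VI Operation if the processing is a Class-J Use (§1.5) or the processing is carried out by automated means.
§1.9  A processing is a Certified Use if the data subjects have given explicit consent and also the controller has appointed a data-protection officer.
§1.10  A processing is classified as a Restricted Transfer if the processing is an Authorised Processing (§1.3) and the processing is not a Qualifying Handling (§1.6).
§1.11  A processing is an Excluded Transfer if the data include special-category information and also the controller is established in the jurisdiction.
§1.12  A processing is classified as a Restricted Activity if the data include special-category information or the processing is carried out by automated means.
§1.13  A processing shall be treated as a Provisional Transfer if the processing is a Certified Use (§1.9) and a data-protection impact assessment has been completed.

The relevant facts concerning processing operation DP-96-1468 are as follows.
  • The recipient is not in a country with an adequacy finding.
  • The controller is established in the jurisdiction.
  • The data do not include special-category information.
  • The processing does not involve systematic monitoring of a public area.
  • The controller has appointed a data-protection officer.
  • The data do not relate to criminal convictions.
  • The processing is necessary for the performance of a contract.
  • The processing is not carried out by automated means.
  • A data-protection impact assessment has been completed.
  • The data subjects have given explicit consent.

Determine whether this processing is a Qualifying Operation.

§1.5 — Class-J Use: the processing is necessary for the performance of a contract? yes; the data subjects have given explicit consent? yes; the processing is carried out by automated means? no — 2 of 3 hold (need ≥2) → satisfied.
§1.8 — Tier VI Operation: [Class-J Use (§1.5)? yes] OR [the processing is carried out by automated means? no] → satisfied.
§1.7 — Essential Operation: [the processing involves systematic monitoring of a public area? no] AND [the data do not include special-category information? yes] → not satisfied.
§1.2 — Certified Processing: [Tier VI Operation (§1.8)? yes] AND [Essential Operation (§1.7)? no] → not satisfied.
§1.3 — Authorised Processing: [the recipient is not in a country with an adequacy finding? yes] AND [the controller is established outside the jurisdiction? no] → not satisfied.
§1.6 — Qualifying Handling: [the processing involves systematic monitoring of a public area? no] AND [the data do not relate to criminal convictions? yes] → not satisfied.
§1.10 — Restricted Transfer: [Authorised Processing (§1.3)? no] AND [not a Qualifying Handling (§1.6)? yes] → not satisfied.
§1.9 — Certified Use: [the data subjects have given explicit consent? yes] AND [the controller has appointed a data-protection officer? yes] → satisfied.
§1.13 — Provisional Transfer: [Certified Use (§1.9)? yes] AND [a data-protection impact assessment has been completed? yes] → satisfied.
§1.4 — Qualifying Operation: [not a Certified Processing (§1.2)? yes] AND [not a Restricted Transfer (§1.10)? yes] AND [Provisional Transfer (§1.13)? yes] → satisfied.

Yes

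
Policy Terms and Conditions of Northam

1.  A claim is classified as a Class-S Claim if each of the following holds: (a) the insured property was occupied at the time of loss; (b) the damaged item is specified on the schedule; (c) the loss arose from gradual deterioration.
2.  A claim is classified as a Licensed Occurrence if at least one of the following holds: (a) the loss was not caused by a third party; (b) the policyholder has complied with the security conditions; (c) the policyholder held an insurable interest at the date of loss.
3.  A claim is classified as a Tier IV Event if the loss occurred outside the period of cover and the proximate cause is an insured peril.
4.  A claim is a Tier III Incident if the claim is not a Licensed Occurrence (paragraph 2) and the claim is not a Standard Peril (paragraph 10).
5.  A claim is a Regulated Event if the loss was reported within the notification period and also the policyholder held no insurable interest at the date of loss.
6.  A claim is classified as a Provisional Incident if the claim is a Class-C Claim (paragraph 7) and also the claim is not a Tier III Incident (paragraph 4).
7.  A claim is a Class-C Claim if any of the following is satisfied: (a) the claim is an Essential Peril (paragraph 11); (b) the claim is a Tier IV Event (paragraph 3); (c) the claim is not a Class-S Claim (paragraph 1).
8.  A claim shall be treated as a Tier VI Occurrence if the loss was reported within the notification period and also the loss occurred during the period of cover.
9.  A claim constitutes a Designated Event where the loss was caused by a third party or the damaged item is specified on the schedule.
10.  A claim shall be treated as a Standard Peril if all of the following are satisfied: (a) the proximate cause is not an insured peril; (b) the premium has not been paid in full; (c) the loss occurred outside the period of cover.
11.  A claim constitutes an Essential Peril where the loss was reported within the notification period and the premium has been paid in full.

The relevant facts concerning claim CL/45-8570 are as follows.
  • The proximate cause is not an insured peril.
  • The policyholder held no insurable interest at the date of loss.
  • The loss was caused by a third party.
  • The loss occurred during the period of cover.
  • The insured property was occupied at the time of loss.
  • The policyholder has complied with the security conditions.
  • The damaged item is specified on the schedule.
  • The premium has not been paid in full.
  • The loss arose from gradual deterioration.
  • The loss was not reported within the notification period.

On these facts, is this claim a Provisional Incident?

No

Under paragraph 11: the loss was reported within the notification period? no; and the premium has been paid in full? no. So the claim is not an Essential Peril.
Under paragraph 3: the loss occurred outside the period of cover? no; and the proximate cause is an insured peril? no. So the claim is not a Tier IV Event.
Under paragraph 1: the insured property was occupied at the time of loss? yes; and the damaged item is specified on the schedule? yes; and the loss arose from gradual deterioration? yes. So the claim is a Class-S Claim.
Under paragraph 7: Essential Peril (paragraph 11)? no; or Tier IV Event (paragraph 3)? no; or not a Class-S Claim (paragraph 1)? no. So the claim is not a Class-C Claim.
Under paragraph 2: the loss was not caused by a third party? no; or the policyholder has complied with the security conditions? yes; or the policyholder held an insurable interest at the date of loss? no. So the claim is a Licensed Occurrence.
Under paragraph 10: the proximate cause is not an insured peril? yes; and the premium has not been paid in full? yes; and the loss occurred outside the period of cover? no. So the claim is not a Standard Peril.
Under paragraph 4: not a Licensed Occurrence (paragraph 2)? no; and not a Standard Peril (paragraph 10)? yes. So the claim is not a Tier III Incident.
Under paragraph 6: Class-C Claim (paragraph 7)? no; and not a Tier III Incident (paragraph 4)? yes. So the claim is not a Provisional Incident.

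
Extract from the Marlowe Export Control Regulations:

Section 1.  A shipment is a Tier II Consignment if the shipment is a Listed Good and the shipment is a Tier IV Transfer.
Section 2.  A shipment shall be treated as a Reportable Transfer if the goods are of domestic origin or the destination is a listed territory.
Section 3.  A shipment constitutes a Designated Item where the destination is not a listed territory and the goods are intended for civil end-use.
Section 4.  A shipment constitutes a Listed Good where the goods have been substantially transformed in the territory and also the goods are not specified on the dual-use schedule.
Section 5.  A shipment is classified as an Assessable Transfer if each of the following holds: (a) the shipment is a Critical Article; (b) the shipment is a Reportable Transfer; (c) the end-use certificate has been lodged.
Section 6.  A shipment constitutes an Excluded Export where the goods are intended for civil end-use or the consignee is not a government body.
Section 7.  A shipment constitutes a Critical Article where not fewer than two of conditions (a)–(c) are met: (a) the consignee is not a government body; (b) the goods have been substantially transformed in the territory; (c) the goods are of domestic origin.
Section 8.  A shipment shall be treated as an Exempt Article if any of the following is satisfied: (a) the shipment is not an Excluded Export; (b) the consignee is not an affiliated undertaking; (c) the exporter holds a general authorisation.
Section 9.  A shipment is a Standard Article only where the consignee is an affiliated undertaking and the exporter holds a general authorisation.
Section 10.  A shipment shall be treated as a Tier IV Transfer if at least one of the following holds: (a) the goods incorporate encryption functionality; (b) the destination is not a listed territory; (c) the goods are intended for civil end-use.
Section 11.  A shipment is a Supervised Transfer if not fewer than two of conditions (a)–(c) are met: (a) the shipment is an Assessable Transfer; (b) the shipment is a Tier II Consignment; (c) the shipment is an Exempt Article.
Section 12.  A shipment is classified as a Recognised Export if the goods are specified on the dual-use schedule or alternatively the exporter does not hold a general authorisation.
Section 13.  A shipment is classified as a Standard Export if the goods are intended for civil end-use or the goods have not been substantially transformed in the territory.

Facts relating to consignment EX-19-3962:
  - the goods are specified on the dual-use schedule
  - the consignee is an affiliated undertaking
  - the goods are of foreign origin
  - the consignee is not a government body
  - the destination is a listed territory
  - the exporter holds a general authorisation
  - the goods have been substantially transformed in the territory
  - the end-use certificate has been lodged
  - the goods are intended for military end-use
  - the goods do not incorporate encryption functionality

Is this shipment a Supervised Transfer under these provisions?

Yes

section 7 — Critical Article: the consignee is not a government body? yes; the goods have been substantially transformed in the territory? yes; the goods are of domestic origin? no — 2 of 3 hold (need ≥2) → satisfied.
section 2 — Reportable Transfer: [the goods are of domestic origin? no] OR [the destination is a listed territory? yes] → satisfied.
section 5 — Assessable Transfer: [Critical Article (section 7)? yes] AND [Reportable Transfer (section 2)? yes] AND [the end-use certificate has been lodged? yes] → satisfied.
section 4 — Listed Good: [the goods have been substantially transformed in the territory? yes] AND [the goods are not specified on the dual-use schedule? no] → not satisfied.
section 10 — Tier IV Transfer: [the goods incorporate encryption functionality? no] OR [the destination is not a listed territory? no] OR [the goods are intended for civil end-use? no] → not satisfied.
section 1 — Tier II Consignment: [Listed Good (section 4)? no] AND [Tier IV Transfer (section 10)? no] → not satisfied.
section 6 — Excluded Export: [the goods are intended for civil end-use? no] OR [the consignee is not a government body? yes] → satisfied.
section 8 — Exempt Article: [not an Excluded Export (section 6)? no] OR [the consignee is not an affiliated undertaking? no] OR [the exporter holds a general authorisation? yes] → satisfied.
section 11 — Supervised Transfer: Assessable Transfer (section 5)? yes; Tier II Consignment (section 1)? no; Exempt Article (section 8)? yes — 2 of 3 hold (need ≥2) → satisfied.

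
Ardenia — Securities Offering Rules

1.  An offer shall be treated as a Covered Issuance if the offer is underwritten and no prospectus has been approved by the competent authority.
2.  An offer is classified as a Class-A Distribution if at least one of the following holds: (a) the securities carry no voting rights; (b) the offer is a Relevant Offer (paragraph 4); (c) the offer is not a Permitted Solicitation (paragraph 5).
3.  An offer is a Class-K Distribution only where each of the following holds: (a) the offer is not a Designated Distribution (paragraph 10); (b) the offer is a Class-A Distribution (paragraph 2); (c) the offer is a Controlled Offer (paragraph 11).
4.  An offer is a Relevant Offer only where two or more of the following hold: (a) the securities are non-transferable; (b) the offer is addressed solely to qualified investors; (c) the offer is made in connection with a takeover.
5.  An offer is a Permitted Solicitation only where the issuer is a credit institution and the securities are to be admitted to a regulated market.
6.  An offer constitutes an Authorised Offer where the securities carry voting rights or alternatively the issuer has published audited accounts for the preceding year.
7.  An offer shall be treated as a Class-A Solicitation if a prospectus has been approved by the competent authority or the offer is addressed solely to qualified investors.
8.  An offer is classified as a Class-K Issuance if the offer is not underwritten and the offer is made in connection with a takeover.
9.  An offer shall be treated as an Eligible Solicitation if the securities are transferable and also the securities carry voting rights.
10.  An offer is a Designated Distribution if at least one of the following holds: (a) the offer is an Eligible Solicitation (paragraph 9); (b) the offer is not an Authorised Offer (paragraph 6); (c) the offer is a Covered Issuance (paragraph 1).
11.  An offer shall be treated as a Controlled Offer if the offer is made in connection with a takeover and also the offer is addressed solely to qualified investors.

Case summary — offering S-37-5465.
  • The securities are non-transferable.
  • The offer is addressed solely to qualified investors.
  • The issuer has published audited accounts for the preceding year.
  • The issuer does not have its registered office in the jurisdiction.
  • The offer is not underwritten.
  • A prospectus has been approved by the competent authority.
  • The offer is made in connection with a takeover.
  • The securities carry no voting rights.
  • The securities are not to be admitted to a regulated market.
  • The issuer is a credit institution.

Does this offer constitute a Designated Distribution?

No

paragraph 9 — Eligible Solicitation: [the securities are transferable? no] AND [the securities carry voting rights? no] → not satisfied.
paragraph 6 — Authorised Offer: [the securities carry voting rights? no] OR [the issuer has published audited accounts for the preceding year? yes] → satisfied.
paragraph 1 — Covered Issuance: [the offer is underwritten? no] AND [no prospectus has been approved by the competent authority? no] → not satisfied.
paragraph 10 — Designated Distribution: [Eligible Solicitation (paragraph 9)? no] OR [not an Authorised Offer (paragraph 6)? no] OR [Covered Issuance (paragraph 1)? no] → not satisfied.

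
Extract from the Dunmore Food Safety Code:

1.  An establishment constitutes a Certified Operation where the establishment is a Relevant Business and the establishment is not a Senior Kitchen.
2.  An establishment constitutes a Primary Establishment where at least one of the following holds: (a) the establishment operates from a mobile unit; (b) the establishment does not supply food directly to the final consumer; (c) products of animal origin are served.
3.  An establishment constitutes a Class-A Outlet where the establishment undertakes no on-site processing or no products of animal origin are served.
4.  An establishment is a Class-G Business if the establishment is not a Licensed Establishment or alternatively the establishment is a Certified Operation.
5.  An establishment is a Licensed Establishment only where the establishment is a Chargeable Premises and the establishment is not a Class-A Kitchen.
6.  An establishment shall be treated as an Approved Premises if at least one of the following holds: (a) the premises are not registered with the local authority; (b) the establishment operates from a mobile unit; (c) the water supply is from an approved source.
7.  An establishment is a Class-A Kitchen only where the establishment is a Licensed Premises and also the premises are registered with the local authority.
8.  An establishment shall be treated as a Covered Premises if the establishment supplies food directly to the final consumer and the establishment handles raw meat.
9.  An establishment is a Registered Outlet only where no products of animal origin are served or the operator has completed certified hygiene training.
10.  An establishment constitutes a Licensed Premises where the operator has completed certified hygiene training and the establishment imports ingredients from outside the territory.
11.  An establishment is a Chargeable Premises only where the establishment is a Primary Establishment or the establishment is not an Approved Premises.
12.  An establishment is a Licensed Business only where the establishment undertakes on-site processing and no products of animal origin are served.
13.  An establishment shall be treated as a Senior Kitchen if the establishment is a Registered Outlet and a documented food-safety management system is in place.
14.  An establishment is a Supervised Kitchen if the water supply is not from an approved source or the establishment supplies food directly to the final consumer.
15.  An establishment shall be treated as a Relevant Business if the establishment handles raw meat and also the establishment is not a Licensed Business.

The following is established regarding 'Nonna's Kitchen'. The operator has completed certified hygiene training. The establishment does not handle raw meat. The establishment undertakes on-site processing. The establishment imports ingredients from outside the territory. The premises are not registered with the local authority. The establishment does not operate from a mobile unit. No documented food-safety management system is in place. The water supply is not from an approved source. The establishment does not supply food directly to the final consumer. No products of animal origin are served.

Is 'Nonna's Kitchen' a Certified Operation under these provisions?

No

paragraph 12 — Licensed Business: [the establishment undertakes on-site processing? yes] AND [no products of animal origin are served? yes] → satisfied.
paragraph 15 — Relevant Business: [the establishment handles raw meat? no] AND [not a Licensed Business (paragraph 12)? no] → not satisfied.
paragraph 9 — Registered Outlet: [no products of animal origin are served? yes] OR [the operator has completed certified hygiene training? yes] → satisfied.
paragraph 13 — Senior Kitchen: [Registered Outlet (paragraph 9)? yes] AND [a documented food-safety management system is in place? no] → not satisfied.
paragraph 1 — Certified Operation: [Relevant Business (paragraph 15)? no] AND [not a Senior Kitchen (paragraph 13)? yes] → not satisfied.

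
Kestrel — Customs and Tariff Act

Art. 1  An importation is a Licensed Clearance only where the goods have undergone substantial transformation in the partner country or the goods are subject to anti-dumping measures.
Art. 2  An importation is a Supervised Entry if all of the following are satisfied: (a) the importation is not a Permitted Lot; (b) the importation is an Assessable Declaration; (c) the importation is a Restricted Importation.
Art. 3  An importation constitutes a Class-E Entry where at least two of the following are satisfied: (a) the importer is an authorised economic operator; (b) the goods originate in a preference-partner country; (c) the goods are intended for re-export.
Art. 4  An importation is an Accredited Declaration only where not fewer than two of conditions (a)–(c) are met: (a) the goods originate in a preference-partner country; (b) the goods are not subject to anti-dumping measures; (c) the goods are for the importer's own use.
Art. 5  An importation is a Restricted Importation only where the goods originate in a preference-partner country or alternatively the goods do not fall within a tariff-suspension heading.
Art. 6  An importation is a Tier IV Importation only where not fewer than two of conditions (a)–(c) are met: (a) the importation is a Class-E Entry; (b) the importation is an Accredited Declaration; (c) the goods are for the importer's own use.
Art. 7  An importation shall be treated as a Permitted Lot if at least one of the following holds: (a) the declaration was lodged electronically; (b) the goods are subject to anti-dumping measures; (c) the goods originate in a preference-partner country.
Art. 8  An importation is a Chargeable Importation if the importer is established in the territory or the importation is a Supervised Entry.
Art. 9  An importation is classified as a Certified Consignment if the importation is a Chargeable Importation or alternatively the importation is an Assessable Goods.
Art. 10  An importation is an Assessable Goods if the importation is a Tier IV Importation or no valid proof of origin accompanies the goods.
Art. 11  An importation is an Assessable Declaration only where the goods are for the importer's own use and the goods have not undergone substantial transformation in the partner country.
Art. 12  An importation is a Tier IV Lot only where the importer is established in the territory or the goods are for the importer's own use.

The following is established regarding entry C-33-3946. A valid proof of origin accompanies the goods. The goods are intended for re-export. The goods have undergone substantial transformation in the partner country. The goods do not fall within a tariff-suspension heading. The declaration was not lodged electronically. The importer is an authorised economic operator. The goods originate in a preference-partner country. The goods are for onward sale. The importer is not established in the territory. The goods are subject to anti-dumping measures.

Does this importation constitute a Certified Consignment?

No

article 7 — Permitted Lot: [the declaration was lodged electronically? no] OR [the goods are subject to anti-dumping measures? yes] OR [the goods originate in a preference-partner country? yes] → satisfied.
article 11 — Assessable Declaration: [the goods are for the importer's own use? no] AND [the goods have not undergone substantial transformation in the partner country? no] → not satisfied.
article 5 — Restricted Importation: [the goods originate in a preference-partner country? yes] OR [the goods do not fall within a tariff-suspension heading? yes] → satisfied.
article 2 — Supervised Entry: [not a Permitted Lot (article 7)? no] AND [Assessable Declaration (article 11)? no] AND [Restricted Importation (article 5)? yes] → not satisfied.
article 8 — Chargeable Importation: [the importer is established in the territory? no] OR [Supervised Entry (article 2)? no] → not satisfied.
article 3 — Class-E Entry: the importer is an authorised economic operator? yes; the goods originate in a preference-partner country? yes; the goods are intended for re-export? yes — 3 of 3 hold (need ≥2) → satisfied.
article 4 — Accredited Declaration: the goods originate in a preference-partner country? yes; the goods are not subject to anti-dumping measures? no; the goods are for the importer's own use? no — 1 of 3 hold (need ≥2) → not satisfied.
article 6 — Tier IV Importation: Class-E Entry (article 3)? yes; Accredited Declaration (article 4)? no; the goods are for the importer's own use? no — 1 of 3 hold (need ≥2) → not satisfied.
article 10 — Assessable Goods: [Tier IV Importation (article 6)? no] OR [no valid proof of origin accompanies the goods? no] → not satisfied.
article 9 — Certified Consignment: [Chargeable Importation (article 8)? no] OR [Assessable Goods (article 10)? no] → not satisfied.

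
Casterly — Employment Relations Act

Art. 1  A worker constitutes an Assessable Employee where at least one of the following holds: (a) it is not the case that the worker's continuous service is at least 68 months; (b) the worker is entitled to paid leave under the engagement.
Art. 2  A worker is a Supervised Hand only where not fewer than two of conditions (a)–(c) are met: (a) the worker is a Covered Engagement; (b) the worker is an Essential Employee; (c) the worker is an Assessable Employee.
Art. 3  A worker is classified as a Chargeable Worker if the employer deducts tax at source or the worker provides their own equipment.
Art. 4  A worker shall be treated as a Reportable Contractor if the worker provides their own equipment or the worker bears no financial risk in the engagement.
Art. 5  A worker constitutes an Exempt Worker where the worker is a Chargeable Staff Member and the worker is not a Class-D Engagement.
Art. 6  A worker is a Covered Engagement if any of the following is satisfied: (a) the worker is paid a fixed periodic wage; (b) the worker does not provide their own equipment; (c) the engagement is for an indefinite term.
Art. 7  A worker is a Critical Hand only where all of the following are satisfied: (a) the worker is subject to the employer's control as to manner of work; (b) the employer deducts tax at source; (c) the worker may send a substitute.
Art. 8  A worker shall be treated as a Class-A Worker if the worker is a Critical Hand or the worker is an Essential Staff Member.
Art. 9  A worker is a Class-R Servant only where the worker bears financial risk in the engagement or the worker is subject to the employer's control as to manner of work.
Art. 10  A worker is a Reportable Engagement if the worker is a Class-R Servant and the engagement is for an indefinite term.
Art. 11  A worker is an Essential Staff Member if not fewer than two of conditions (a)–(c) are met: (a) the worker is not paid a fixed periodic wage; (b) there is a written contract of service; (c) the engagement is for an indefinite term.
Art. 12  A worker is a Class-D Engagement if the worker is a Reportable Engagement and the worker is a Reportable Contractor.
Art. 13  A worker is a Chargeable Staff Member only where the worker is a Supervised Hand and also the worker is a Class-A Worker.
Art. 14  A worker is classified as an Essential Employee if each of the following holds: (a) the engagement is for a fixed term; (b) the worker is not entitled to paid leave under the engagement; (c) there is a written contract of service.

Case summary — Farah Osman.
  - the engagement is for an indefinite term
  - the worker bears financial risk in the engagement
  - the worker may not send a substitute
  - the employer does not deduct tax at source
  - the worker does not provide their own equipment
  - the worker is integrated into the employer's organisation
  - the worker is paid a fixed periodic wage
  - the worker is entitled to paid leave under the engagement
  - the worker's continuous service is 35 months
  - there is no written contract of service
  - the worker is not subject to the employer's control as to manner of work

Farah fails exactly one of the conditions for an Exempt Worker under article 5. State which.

Chargeable Staff Member

article 6 — Covered Engagement: [the worker is paid a fixed periodic wage? yes] OR [the worker does not provide their own equipment? yes] OR [the engagement is for an indefinite term? yes] → satisfied.
article 14 — Essential Employee: [the engagement is for a fixed term? no] AND [the worker is not entitled to paid leave under the engagement? no] AND [there is a written contract of service? no] → not satisfied.
article 1 — Assessable Employee: [worker's continuous service: 35 months ≥ 68 months? no, so negated condition yes] OR [the worker is entitled to paid leave under the engagement? yes] → satisfied.
article 2 — Supervised Hand: Covered Engagement (article 6)? yes; Essential Employee (article 14)? no; Assessable Employee (article 1)? yes — 2 of 3 hold (need ≥2) → satisfied.
article 7 — Critical Hand: [the worker is subject to the employer's control as to manner of work? no] AND [the employer deducts tax at source? no] AND [the worker may send a substitute? no] → not satisfied.
article 11 — Essential Staff Member: the worker is not paid a fixed periodic wage? no; there is a written contract of service? no; the engagement is for an indefinite term? yes — 1 of 3 hold (need ≥2) → not satisfied.
article 8 — Class-A Worker: [Critical Hand (article 7)? no] OR [Essential Staff Member (article 11)? no] → not satisfied.
article 13 — Chargeable Staff Member: [Supervised Hand (article 2)? yes] AND [Class-A Worker (article 8)? no] → not satisfied.
article 9 — Class-R Servant: [the worker bears financial risk in the engagement? yes] OR [the worker is subject to the employer's control as to manner of work? no] → satisfied.
article 10 — Reportable Engagement: [Class-R Servant (article 9)? yes] AND [the engagement is for an indefinite term? yes] → satisfied.
article 4 — Reportable Contractor: [the worker provides their own equipment? no] OR [the worker bears no financial risk in the engagement? no] → not satisfied.
article 12 — Class-D Engagement: [Reportable Engagement (article 10)? yes] AND [Reportable Contractor (article 4)? no] → not satisfied.
article 5 — Exempt Worker: [Chargeable Staff Member (article 13)? no] AND [not a Class-D Engagement (article 12)? yes] → not satisfied.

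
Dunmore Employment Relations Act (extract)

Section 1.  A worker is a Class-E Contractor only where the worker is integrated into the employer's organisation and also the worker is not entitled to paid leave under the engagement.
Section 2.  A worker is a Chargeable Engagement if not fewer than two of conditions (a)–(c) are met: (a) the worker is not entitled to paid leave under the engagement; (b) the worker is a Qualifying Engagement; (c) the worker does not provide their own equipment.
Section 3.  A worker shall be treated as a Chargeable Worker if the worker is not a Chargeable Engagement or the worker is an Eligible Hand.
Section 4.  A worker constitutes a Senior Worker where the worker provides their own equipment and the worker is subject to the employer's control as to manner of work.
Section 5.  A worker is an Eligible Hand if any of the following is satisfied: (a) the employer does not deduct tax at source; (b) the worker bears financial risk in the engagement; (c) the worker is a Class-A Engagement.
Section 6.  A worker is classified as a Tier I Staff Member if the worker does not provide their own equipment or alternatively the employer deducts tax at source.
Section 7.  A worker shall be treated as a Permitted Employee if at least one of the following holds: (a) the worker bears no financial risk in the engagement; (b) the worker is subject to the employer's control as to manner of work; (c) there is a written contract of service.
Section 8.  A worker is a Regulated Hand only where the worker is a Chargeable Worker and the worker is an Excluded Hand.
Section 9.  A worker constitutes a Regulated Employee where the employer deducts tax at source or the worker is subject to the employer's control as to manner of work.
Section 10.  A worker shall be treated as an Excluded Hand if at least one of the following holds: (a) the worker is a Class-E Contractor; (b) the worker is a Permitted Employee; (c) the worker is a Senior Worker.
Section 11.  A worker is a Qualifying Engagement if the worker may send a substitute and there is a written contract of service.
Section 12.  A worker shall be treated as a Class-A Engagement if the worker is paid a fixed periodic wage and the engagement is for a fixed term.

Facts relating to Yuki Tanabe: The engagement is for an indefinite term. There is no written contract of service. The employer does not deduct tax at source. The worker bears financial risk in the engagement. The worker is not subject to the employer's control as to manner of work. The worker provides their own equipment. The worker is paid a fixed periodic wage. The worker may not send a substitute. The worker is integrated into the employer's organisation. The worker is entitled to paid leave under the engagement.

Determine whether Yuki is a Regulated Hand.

No

section 11 — Qualifying Engagement: [the worker may send a substitute? no] AND [there is a written contract of service? no] → not satisfied.
section 2 — Chargeable Engagement: the worker is not entitled to paid leave under the engagement? no; Qualifying Engagement (section 11)? no; the worker does not provide their own equipment? no — 0 of 3 hold (need ≥2) → not satisfied.
section 12 — Class-A Engagement: [the worker is paid a fixed periodic wage? yes] AND [the engagement is for a fixed term? no] → not satisfied.
section 5 — Eligible Hand: [the employer does not deduct tax at source? yes] OR [the worker bears financial risk in the engagement? yes] OR [Class-A Engagement (section 12)? no] → satisfied.
section 3 — Chargeable Worker: [not a Chargeable Engagement (section 2)? yes] OR [Eligible Hand (section 5)? yes] → satisfied.
section 1 — Class-E Contractor: [the worker is integrated into the employer's organisation? yes] AND [the worker is not entitled to paid leave under the engagement? no] → not satisfied.
section 7 — Permitted Employee: [the worker bears no financial risk in the engagement? no] OR [the worker is subject to the employer's control as to manner of work? no] OR [there is a written contract of service? no] → not satisfied.
section 4 — Senior Worker: [the worker provides their own equipment? yes] AND [the worker is subject to the employer's control as to manner of work? no] → not satisfied.
section 10 — Excluded Hand: [Class-E Contractor (section 1)? no] OR [Permitted Employee (section 7)? no] OR [Senior Worker (section 4)? no] → not satisfied.
section 8 — Regulated Hand: [Chargeable Worker (section 3)? yes] AND [Excluded Hand (section 10)? no] → not satisfied.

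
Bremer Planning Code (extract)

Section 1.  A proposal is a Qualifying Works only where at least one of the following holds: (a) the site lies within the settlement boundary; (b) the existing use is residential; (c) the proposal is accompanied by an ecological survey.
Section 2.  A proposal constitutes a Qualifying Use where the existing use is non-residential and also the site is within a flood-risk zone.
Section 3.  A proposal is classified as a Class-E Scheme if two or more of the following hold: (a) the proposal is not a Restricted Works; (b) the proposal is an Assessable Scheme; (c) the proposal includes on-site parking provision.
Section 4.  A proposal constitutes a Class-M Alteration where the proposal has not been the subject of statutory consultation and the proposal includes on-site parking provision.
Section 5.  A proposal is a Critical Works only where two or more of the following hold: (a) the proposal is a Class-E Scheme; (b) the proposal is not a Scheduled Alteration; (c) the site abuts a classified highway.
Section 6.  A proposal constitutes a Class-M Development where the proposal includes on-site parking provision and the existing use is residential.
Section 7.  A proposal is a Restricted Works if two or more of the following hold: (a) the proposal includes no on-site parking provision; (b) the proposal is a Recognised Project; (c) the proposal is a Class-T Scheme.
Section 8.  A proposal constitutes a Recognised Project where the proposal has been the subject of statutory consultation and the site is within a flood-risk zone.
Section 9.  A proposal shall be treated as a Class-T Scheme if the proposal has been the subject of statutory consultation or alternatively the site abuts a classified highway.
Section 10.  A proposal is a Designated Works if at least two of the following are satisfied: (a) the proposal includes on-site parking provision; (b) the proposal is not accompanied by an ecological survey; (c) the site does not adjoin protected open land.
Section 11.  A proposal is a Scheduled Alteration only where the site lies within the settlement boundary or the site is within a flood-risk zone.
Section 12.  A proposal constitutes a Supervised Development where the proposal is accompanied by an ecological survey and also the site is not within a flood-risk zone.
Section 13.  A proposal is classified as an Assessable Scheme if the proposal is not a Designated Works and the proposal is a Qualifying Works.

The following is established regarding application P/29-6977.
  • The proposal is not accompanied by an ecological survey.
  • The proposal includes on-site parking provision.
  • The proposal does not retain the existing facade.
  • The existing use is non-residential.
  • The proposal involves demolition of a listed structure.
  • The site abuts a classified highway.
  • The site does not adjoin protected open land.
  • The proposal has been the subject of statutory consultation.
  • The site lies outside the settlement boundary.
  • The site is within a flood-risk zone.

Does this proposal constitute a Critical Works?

section 8 — Recognised Project: [the proposal has been the subject of statutory consultation? yes] AND [the site is within a flood-risk zone? yes] → satisfied.
section 9 — Class-T Scheme: [the proposal has been the subject of statutory consultation? yes] OR [the site abuts a classified highway? yes] → satisfied.
section 7 — Restricted Works: the proposal includes no on-site parking provision? no; Recognised Project (section 8)? yes; Class-T Scheme (section 9)? yes — 2 of 3 hold (need ≥2) → satisfied.
section 10 — Designated Works: the proposal includes on-site parking provision? yes; the proposal is not accompanied by an ecological survey? yes; the site does not adjoin protected open land? yes — 3 of 3 hold (need ≥2) → satisfied.
section 1 — Qualifying Works: [the site lies within the settlement boundary? no] OR [the existing use is residential? no] OR [the proposal is accompanied by an ecological survey? no] → not satisfied.
section 13 — Assessable Scheme: [not a Designated Works (section 10)? no] AND [Qualifying Works (section 1)? no] → not satisfied.
section 3 — Class-E Scheme: not a Restricted Works (section 7)? no; Assessable Scheme (section 13)? no; the proposal includes on-site parking provision? yes — 1 of 3 hold (need ≥2) → not satisfied.
section 11 — Scheduled Alteration: [the site lies within the settlement boundary? no] OR [the site is within a flood-risk zone? yes] → satisfied.
section 5 — Critical Works: Class-E Scheme (section 3)? no; not a Scheduled Alteration (section 11)? no; the site abuts a classified highway? yes — 1 of 3 hold (need ≥2) → not satisfied.

No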